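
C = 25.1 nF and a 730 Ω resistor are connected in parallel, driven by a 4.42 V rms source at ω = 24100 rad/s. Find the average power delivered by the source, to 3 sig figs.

X_C = 1/(ωC) = 1650 Ω
Parallel: admittances add. Y = 1/R + jωC
Y = (0.00137 + j0.000605) S
|Y| = 0.00150 S → |Z| = 1/|Y| = 668 Ω, ∠Z = −∠Y = -23.8°
I = V/|Z| = 6.62 mA
P = VI cos φ = 4.42 × 0.00662 × cos(-23.8°) = 26.8 mW

26.8 mW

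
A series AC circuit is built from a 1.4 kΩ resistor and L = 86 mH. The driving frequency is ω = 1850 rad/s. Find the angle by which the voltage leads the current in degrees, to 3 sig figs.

6.48°

X_L = ωL = 159 Ω
Z = 1400 + j159 Ω
|Z| = √(1400² + 159²) = 1410 Ω
∠Z = arctan(159/1400) = 6.48°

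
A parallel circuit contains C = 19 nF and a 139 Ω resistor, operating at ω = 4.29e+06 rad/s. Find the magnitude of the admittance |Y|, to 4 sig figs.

X_C = 1/(ωC) = 12.27 Ω
Parallel: admittances add. Y = 1/R + jωC
Y = (0.007194 + j0.08151) S
|Y| = 0.08183 S → |Z| = 1/|Y| = 12.22 Ω, ∠Z = −∠Y = -84.96°

81.83 mS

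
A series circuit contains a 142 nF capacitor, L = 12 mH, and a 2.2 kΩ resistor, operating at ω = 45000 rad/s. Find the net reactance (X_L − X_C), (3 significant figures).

384 Ω

X_L = ωL = 540 Ω
X_C = 1/(ωC) = 156 Ω
X = 540 − 156 = 384 Ω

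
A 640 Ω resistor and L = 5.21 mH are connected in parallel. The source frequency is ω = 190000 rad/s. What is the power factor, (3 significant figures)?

X_L = ωL = 990 Ω
Parallel: admittances add. Y = 1/R + 1/(jωL)
Y = (0.00156 − j0.00101) S
|Y| = 0.00186 S → |Z| = 1/|Y| = 537 Ω, ∠Z = −∠Y = 32.9°
cos φ = cos(32.9°) = 0.840

0.840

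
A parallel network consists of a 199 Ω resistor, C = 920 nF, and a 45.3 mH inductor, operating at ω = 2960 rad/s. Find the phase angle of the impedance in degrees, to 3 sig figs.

43.3°

X_L = ωL = 134 Ω
X_C = 1/(ωC) = 367 Ω
Parallel: admittances add. Y = 1/R + 1/(jωL) + jωC
Y = (0.00503 − j0.00473) S
|Y| = 0.00690 S → |Z| = 1/|Y| = 145 Ω, ∠Z = −∠Y = 43.3°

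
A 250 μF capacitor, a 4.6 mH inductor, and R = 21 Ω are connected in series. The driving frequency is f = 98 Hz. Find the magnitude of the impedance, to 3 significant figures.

21.3 Ω

ω = 2πf = 615.8 rad/s
X_L = ωL = 2.83 Ω
X_C = 1/(ωC) = 6.50 Ω
Net reactance X = X_L − X_C = -3.66 Ω
Z = 21.0 − j3.66 Ω
|Z| = √(21.0² + 3.66²) = 21.3 Ω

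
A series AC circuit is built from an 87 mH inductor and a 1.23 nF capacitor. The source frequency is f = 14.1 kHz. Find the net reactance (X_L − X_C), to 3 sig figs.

-1470 Ω

ω = 2πf = 88590 rad/s
X_L = ωL = 7710 Ω
X_C = 1/(ωC) = 9180 Ω
X = 7710 − 9180 = -1470 Ω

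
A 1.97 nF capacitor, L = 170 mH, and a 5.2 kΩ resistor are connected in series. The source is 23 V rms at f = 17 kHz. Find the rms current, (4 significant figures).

1.600 mA

ω = 2πf = 106800 rad/s
X_L = ωL = 18160 Ω
X_C = 1/(ωC) = 4752 Ω
Net reactance X = X_L − X_C = 13410 Ω
Z = 5200 + j13410 Ω
|Z| = √(5200² + 13410²) = 14380 Ω
I = V/|Z| = 23/14380 = 1.600 mA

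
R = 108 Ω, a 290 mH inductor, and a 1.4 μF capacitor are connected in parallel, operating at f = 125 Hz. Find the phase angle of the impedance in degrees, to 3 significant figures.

19.6°

ω = 2πf = 785.4 rad/s
X_L = ωL = 228 Ω
X_C = 1/(ωC) = 909 Ω
Parallel: admittances add. Y = 1/R + 1/(jωL) + jωC
Y = (0.00926 − j0.00329) S
|Y| = 0.00983 S → |Z| = 1/|Y| = 102 Ω, ∠Z = −∠Y = 19.6°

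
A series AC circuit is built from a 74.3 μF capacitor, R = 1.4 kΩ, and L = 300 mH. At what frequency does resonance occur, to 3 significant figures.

ω₀ = 1/√(LC) = 1/√(0.3 × 7.43e-05) = 211.8 rad/s
f₀ = ω₀/(2π) = 33.7 Hz

33.7 Hz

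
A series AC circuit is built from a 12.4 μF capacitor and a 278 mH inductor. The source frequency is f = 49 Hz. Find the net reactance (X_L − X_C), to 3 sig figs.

ω = 2πf = 307.9 rad/s
X_L = ωL = 85.6 Ω
X_C = 1/(ωC) = 262 Ω
X = 85.6 − 262 = -176 Ω

-176 Ω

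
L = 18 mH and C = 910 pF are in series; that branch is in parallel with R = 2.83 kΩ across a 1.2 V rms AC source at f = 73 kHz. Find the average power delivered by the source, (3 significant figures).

509 μW

ω = 2πf = 458700 rad/s
X_L = ωL = 8260 Ω
X_C = 1/(ωC) = 2400 Ω
Branch 1: Z₁ = R = 2830 Ω
Branch 2 (series LC): Z₂ = j(X_L − X_C) = j5860 Ω
Parallel: Z = Z₁Z₂/(Z₁+Z₂), |Z| = 2550 Ω, ∠Z = 25.8°
I = V/|Z| = 471 μA
P = VI cos φ = 1.2 × 0.000471 × cos(25.8°) = 509 μW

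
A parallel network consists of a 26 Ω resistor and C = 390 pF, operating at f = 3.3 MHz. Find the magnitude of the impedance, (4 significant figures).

25.44 Ω

ω = 2πf = 2.073e+07 rad/s
X_C = 1/(ωC) = 123.7 Ω
Parallel: admittances add. Y = 1/R + jωC
Y = (0.03846 + j0.008086) S
|Y| = 0.03930 S → |Z| = 1/|Y| = 25.44 Ω, ∠Z = −∠Y = -11.87°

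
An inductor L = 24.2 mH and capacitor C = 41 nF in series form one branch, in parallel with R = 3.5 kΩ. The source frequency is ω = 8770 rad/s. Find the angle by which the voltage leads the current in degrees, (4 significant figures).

X_L = ωL = 212.2 Ω
X_C = 1/(ωC) = 2781 Ω
Branch 1: Z₁ = R = 3500 Ω
Branch 2 (series LC): Z₂ = j(X_L − X_C) = −j2569 Ω
Parallel: Z = Z₁Z₂/(Z₁+Z₂), |Z| = 2071 Ω, ∠Z = -53.72°

-53.72°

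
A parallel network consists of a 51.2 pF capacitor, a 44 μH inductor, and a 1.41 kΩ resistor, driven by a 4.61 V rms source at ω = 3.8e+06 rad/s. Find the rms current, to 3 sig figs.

26.9 mA

X_L = ωL = 167 Ω
X_C = 1/(ωC) = 5140 Ω
Parallel: admittances add. Y = 1/R + 1/(jωL) + jωC
Y = (0.000709 − j0.00579) S
|Y| = 0.00583 S → |Z| = 1/|Y| = 172 Ω, ∠Z = −∠Y = 83.0°
I = V/|Z| = 4.61/172 = 26.9 mA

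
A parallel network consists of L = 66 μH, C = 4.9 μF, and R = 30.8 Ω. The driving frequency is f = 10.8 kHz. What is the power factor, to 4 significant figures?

ω = 2πf = 67860 rad/s
X_L = ωL = 4.479 Ω
X_C = 1/(ωC) = 3.007 Ω
Parallel: admittances add. Y = 1/R + 1/(jωL) + jωC
Y = (0.03247 + j0.1092) S
|Y| = 0.1139 S → |Z| = 1/|Y| = 8.776 Ω, ∠Z = −∠Y = -73.45°
cos φ = cos(-73.45°) = 0.2849

0.2849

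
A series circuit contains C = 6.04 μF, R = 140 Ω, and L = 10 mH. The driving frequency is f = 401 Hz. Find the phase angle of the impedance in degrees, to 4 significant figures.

-16.14°

ω = 2πf = 2520 rad/s
X_L = ωL = 25.20 Ω
X_C = 1/(ωC) = 65.71 Ω
Net reactance X = X_L − X_C = -40.52 Ω
Z = 140.0 − j40.52 Ω
|Z| = √(140.0² + 40.52²) = 145.7 Ω
∠Z = arctan(-40.52/140.0) = -16.14°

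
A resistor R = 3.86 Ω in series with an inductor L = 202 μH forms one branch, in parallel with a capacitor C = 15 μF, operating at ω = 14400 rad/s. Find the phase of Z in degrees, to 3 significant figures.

-29.0°

X_L = ωL = 2.91 Ω
X_C = 1/(ωC) = 4.63 Ω
Branch 1 (R+jX_L): Z₁ = 3.86 + j2.91 Ω, |Z₁| = 4.83 Ω
Branch 2 (−jX_C): Z₂ = −j4.63 Ω
Parallel: Z = Z₁Z₂/(Z₁+Z₂), |Z| = 5.29 Ω, ∠Z = -29.0°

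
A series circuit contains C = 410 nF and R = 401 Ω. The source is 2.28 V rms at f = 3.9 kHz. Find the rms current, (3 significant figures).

5.52 mA

ω = 2πf = 24500 rad/s
X_C = 1/(ωC) = 99.5 Ω
Z = 401 − j99.5 Ω
|Z| = √(401² + 99.5²) = 413 Ω
I = V/|Z| = 2.28/413 = 5.52 mA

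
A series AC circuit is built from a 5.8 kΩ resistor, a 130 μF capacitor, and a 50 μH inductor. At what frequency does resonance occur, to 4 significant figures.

ω₀ = 1/√(LC) = 1/√(5e-05 × 0.00013) = 12400 rad/s
f₀ = ω₀/(2π) = 1.974 kHz

1.974 kHz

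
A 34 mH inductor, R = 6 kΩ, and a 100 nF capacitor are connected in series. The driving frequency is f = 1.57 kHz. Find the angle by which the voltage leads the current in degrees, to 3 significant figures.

-6.45°

ω = 2πf = 9865 rad/s
X_L = ωL = 335 Ω
X_C = 1/(ωC) = 1010 Ω
Net reactance X = X_L − X_C = -678 Ω
Z = 6000 − j678 Ω
|Z| = √(6000² + 678²) = 6040 Ω
∠Z = arctan(-678/6000) = -6.45°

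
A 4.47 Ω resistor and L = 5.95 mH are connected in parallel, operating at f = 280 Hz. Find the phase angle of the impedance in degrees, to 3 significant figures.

ω = 2πf = 1759 rad/s
X_L = ωL = 10.5 Ω
Parallel: admittances add. Y = 1/R + 1/(jωL)
Y = (0.224 − j0.0955) S
|Y| = 0.243 S → |Z| = 1/|Y| = 4.11 Ω, ∠Z = −∠Y = 23.1°

23.1°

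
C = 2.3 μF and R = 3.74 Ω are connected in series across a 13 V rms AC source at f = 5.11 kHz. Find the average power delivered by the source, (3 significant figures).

3.20 W

ω = 2πf = 32110 rad/s
X_C = 1/(ωC) = 13.5 Ω
Z = 3.74 − j13.5 Ω
|Z| = √(3.74² + 13.5²) = 14.0 Ω
∠Z = arctan(-13.5/3.74) = -74.6°
I = V/|Z| = 925 mA
P = VI cos φ = 13 × 0.925 × cos(-74.6°) = 3.20 W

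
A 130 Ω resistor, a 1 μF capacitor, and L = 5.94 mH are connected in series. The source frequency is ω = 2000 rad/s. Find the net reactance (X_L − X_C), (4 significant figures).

X_L = ωL = 11.88 Ω
X_C = 1/(ωC) = 500.0 Ω
X = 11.88 − 500.0 = -488.1 Ω

-488.1 Ω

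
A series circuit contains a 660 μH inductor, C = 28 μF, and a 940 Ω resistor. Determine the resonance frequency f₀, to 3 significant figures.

1.17 kHz

ω₀ = 1/√(LC) = 1/√(0.00066 × 2.8e-05) = 7356 rad/s
f₀ = ω₀/(2π) = 1.17 kHz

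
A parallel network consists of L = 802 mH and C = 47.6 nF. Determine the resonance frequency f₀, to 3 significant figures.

ω₀ = 1/√(LC) = 1/√(0.802 × 4.76e-08) = 5118 rad/s
f₀ = ω₀/(2π) = 815 Hz

815 Hz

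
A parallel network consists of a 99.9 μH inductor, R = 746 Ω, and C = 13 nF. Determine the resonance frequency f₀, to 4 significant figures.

ω₀ = 1/√(LC) = 1/√(9.99e-05 × 1.3e-08) = 877500 rad/s
f₀ = ω₀/(2π) = 139.7 kHz

139.7 kHz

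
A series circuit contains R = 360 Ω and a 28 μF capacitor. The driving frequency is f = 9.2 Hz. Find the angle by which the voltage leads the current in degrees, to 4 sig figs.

-59.77°

ω = 2πf = 57.81 rad/s
X_C = 1/(ωC) = 617.8 Ω
Z = 360.0 − j617.8 Ω
|Z| = √(360.0² + 617.8²) = 715.1 Ω
∠Z = arctan(-617.8/360.0) = -59.77°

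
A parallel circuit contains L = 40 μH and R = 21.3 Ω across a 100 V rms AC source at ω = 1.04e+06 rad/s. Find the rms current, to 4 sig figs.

5.274 A

X_L = ωL = 41.60 Ω
Parallel: admittances add. Y = 1/R + 1/(jωL)
Y = (0.04695 − j0.02404) S
|Y| = 0.05274 S → |Z| = 1/|Y| = 18.96 Ω, ∠Z = −∠Y = 27.11°
I = V/|Z| = 100/18.96 = 5.274 A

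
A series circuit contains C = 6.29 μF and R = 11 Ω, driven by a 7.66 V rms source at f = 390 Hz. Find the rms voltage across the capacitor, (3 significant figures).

ω = 2πf = 2450 rad/s
X_C = 1/(ωC) = 64.9 Ω
Z = 11.0 − j64.9 Ω
|Z| = √(11.0² + 64.9²) = 65.8 Ω
I = V/|Z| = 116 mA
V_C = I·|Z_C| = 0.116 × 64.9 = 7.55 V

7.55 V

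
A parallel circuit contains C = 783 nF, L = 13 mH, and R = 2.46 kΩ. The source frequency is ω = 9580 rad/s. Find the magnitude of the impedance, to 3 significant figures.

X_L = ωL = 125 Ω
X_C = 1/(ωC) = 133 Ω
Parallel: admittances add. Y = 1/R + 1/(jωL) + jωC
Y = (0.000407 − j0.000528) S
|Y| = 0.000667 S → |Z| = 1/|Y| = 1500 Ω, ∠Z = −∠Y = 52.4°

1500 Ω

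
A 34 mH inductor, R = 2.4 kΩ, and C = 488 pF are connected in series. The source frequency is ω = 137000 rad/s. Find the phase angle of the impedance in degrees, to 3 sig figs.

X_L = ωL = 4660 Ω
X_C = 1/(ωC) = 15000 Ω
Net reactance X = X_L − X_C = -10300 Ω
Z = 2400 − j10300 Ω
|Z| = √(2400² + 10300²) = 10600 Ω
∠Z = arctan(-10300/2400) = -76.9°

-76.9°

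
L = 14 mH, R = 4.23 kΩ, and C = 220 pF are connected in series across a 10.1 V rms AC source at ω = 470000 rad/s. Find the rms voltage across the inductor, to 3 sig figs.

12.7 V

X_L = ωL = 6580 Ω
X_C = 1/(ωC) = 9670 Ω
Net reactance X = X_L − X_C = -3090 Ω
Z = 4230 − j3090 Ω
|Z| = √(4230² + 3090²) = 5240 Ω
I = V/|Z| = 1.93 mA
V_L = I·|Z_L| = 0.00193 × 6580 = 12.7 V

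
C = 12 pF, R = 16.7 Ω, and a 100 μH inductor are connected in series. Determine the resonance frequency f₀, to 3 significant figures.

4.59 MHz

ω₀ = 1/√(LC) = 1/√(0.0001 × 1.2e-11) = 2.887e+07 rad/s
f₀ = ω₀/(2π) = 4.59 MHz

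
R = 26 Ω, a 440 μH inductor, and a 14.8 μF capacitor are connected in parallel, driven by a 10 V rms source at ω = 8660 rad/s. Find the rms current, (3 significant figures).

1.40 A

X_L = ωL = 3.81 Ω
X_C = 1/(ωC) = 7.80 Ω
Parallel: admittances add. Y = 1/R + 1/(jωL) + jωC
Y = (0.0385 − j0.134) S
|Y| = 0.140 S → |Z| = 1/|Y| = 7.16 Ω, ∠Z = −∠Y = 74.0°
I = V/|Z| = 10/7.16 = 1.40 A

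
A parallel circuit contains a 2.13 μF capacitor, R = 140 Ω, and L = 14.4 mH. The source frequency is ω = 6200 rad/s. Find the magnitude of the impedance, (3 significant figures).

135 Ω

X_L = ωL = 89.3 Ω
X_C = 1/(ωC) = 75.7 Ω
Parallel: admittances add. Y = 1/R + 1/(jωL) + jωC
Y = (0.00714 + j0.00201) S
|Y| = 0.00742 S → |Z| = 1/|Y| = 135 Ω, ∠Z = −∠Y = -15.7°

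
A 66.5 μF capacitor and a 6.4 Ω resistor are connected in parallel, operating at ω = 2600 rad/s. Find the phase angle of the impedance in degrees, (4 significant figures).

-47.90°

X_C = 1/(ωC) = 5.784 Ω
Parallel: admittances add. Y = 1/R + jωC
Y = (0.1562 + j0.1729) S
|Y| = 0.2330 S → |Z| = 1/|Y| = 4.291 Ω, ∠Z = −∠Y = -47.90°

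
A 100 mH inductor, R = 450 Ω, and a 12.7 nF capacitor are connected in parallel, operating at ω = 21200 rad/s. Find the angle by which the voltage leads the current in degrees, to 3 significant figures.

5.21°

X_L = ωL = 2120 Ω
X_C = 1/(ωC) = 3710 Ω
Parallel: admittances add. Y = 1/R + 1/(jωL) + jωC
Y = (0.00222 − j0.000202) S
|Y| = 0.00223 S → |Z| = 1/|Y| = 448 Ω, ∠Z = −∠Y = 5.21°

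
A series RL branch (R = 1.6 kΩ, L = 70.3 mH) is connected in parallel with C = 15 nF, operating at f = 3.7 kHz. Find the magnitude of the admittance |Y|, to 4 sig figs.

308.0 μS

ω = 2πf = 23250 rad/s
X_L = ωL = 1634 Ω
X_C = 1/(ωC) = 2868 Ω
Branch 1 (R+jX_L): Z₁ = 1600 + j1634 Ω, |Z₁| = 2287 Ω
Branch 2 (−jX_C): Z₂ = −j2868 Ω
Parallel: Z = Z₁Z₂/(Z₁+Z₂), |Z| = 3247 Ω, ∠Z = -6.766°
|Y| = 1/|Z| = 308.0 μS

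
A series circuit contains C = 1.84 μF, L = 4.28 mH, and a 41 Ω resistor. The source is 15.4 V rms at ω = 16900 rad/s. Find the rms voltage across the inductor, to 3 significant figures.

X_L = ωL = 72.3 Ω
X_C = 1/(ωC) = 32.2 Ω
Net reactance X = X_L − X_C = 40.2 Ω
Z = 41.0 + j40.2 Ω
|Z| = √(41.0² + 40.2²) = 57.4 Ω
I = V/|Z| = 268 mA
V_L = I·|Z_L| = 0.268 × 72.3 = 19.4 V

19.4 V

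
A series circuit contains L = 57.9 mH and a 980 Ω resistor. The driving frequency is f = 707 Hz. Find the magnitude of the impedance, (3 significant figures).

1010 Ω

ω = 2πf = 4442 rad/s
X_L = ωL = 257 Ω
Z = 980 + j257 Ω
|Z| = √(980² + 257²) = 1010 Ω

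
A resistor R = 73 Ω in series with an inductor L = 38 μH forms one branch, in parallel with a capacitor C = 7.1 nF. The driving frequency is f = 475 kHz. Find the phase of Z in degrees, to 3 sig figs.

-75.0°

ω = 2πf = 2.985e+06 rad/s
X_L = ωL = 113 Ω
X_C = 1/(ωC) = 47.2 Ω
Branch 1 (R+jX_L): Z₁ = 73.0 + j113 Ω, |Z₁| = 135 Ω
Branch 2 (−jX_C): Z₂ = −j47.2 Ω
Parallel: Z = Z₁Z₂/(Z₁+Z₂), |Z| = 64.6 Ω, ∠Z = -75.0°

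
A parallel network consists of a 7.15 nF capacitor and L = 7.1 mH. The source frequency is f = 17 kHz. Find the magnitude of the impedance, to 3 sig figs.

1800 Ω

ω = 2πf = 106800 rad/s
X_L = ωL = 758 Ω
X_C = 1/(ωC) = 1310 Ω
Parallel: admittances add. Y = 1/(jωL) + jωC
Y = (0 − j0.000555) S
|Y| = 0.000555 S → |Z| = 1/|Y| = 1800 Ω, ∠Z = −∠Y = 90.0°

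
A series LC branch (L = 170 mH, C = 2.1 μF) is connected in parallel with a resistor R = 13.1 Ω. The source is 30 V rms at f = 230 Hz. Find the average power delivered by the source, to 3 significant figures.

68.7 W

ω = 2πf = 1445 rad/s
X_L = ωL = 246 Ω
X_C = 1/(ωC) = 330 Ω
Branch 1: Z₁ = R = 13.1 Ω
Branch 2 (series LC): Z₂ = j(X_L − X_C) = −j83.8 Ω
Parallel: Z = Z₁Z₂/(Z₁+Z₂), |Z| = 12.9 Ω, ∠Z = -8.88°
I = V/|Z| = 2.32 A
P = VI cos φ = 30 × 2.32 × cos(-8.88°) = 68.7 W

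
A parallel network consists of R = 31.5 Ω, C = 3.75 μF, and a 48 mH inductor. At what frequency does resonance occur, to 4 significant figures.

ω₀ = 1/√(LC) = 1/√(0.048 × 3.75e-06) = 2357 rad/s
f₀ = ω₀/(2π) = 375.1 Hz

375.1 Hz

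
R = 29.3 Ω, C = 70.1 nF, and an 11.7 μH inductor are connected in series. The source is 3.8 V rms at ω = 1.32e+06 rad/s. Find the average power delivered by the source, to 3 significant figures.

X_L = ωL = 15.4 Ω
X_C = 1/(ωC) = 10.8 Ω
Net reactance X = X_L − X_C = 4.64 Ω
Z = 29.3 + j4.64 Ω
|Z| = √(29.3² + 4.64²) = 29.7 Ω
∠Z = arctan(4.64/29.3) = 8.99°
I = V/|Z| = 128 mA
P = VI cos φ = 3.8 × 0.128 × cos(8.99°) = 481 mW

481 mW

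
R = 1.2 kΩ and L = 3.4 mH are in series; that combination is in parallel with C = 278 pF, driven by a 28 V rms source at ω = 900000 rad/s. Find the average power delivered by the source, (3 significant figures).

87.1 mW

X_L = ωL = 3060 Ω
X_C = 1/(ωC) = 4000 Ω
Branch 1 (R+jX_L): Z₁ = 1200 + j3060 Ω, |Z₁| = 3290 Ω
Branch 2 (−jX_C): Z₂ = −j4000 Ω
Parallel: Z = Z₁Z₂/(Z₁+Z₂), |Z| = 8630 Ω, ∠Z = 16.6°
I = V/|Z| = 3.24 mA
P = VI cos φ = 28 × 0.00324 × cos(16.6°) = 87.1 mW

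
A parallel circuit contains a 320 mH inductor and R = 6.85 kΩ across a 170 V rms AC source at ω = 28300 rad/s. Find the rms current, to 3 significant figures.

31.1 mA

X_L = ωL = 9060 Ω
Parallel: admittances add. Y = 1/R + 1/(jωL)
Y = (0.000146 − j0.000110) S
|Y| = 0.000183 S → |Z| = 1/|Y| = 5460 Ω, ∠Z = −∠Y = 37.1°
I = V/|Z| = 170/5460 = 31.1 mA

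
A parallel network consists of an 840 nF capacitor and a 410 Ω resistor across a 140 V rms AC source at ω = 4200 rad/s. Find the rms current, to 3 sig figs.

X_C = 1/(ωC) = 283 Ω
Parallel: admittances add. Y = 1/R + jωC
Y = (0.00244 + j0.00353) S
|Y| = 0.00429 S → |Z| = 1/|Y| = 233 Ω, ∠Z = −∠Y = -55.3°
I = V/|Z| = 140/233 = 600 mA

600 mA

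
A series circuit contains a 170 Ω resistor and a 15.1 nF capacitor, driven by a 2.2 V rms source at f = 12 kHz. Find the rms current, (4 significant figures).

2.459 mA

ω = 2πf = 75400 rad/s
X_C = 1/(ωC) = 878.3 Ω
Z = 170.0 − j878.3 Ω
|Z| = √(170.0² + 878.3²) = 894.6 Ω
I = V/|Z| = 2.2/894.6 = 2.459 mA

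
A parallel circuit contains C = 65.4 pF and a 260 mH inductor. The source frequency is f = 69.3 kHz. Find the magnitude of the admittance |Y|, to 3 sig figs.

19.6 μS

ω = 2πf = 435400 rad/s
X_L = ωL = 113000 Ω
X_C = 1/(ωC) = 35100 Ω
Parallel: admittances add. Y = 1/(jωL) + jωC
Y = (0 + j1.96e-05) S
|Y| = 1.96e-05 S → |Z| = 1/|Y| = 50900 Ω, ∠Z = −∠Y = -90.0°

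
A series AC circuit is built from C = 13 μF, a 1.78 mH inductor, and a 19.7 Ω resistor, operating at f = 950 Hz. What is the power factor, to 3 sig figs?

0.993

ω = 2πf = 5969 rad/s
X_L = ωL = 10.6 Ω
X_C = 1/(ωC) = 12.9 Ω
Net reactance X = X_L − X_C = -2.26 Ω
Z = 19.7 − j2.26 Ω
|Z| = √(19.7² + 2.26²) = 19.8 Ω
∠Z = arctan(-2.26/19.7) = -6.55°
cos φ = cos(-6.55°) = 0.993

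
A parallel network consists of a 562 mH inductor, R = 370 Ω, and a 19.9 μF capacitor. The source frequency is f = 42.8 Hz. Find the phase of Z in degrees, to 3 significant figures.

ω = 2πf = 268.9 rad/s
X_L = ωL = 151 Ω
X_C = 1/(ωC) = 187 Ω
Parallel: admittances add. Y = 1/R + 1/(jωL) + jωC
Y = (0.00270 − j0.00127) S
|Y| = 0.00298 S → |Z| = 1/|Y| = 335 Ω, ∠Z = −∠Y = 25.1°

25.1°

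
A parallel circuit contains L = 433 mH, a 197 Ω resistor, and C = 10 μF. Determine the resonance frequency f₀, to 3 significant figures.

76.5 Hz

ω₀ = 1/√(LC) = 1/√(0.433 × 1e-05) = 480.6 rad/s
f₀ = ω₀/(2π) = 76.5 Hz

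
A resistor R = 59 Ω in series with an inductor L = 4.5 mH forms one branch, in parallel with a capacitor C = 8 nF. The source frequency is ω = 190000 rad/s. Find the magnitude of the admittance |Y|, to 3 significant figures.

X_L = ωL = 855 Ω
X_C = 1/(ωC) = 658 Ω
Branch 1 (R+jX_L): Z₁ = 59.0 + j855 Ω, |Z₁| = 857 Ω
Branch 2 (−jX_C): Z₂ = −j658 Ω
Parallel: Z = Z₁Z₂/(Z₁+Z₂), |Z| = 2740 Ω, ∠Z = -77.3°
|Y| = 1/|Z| = 365 μS

365 μS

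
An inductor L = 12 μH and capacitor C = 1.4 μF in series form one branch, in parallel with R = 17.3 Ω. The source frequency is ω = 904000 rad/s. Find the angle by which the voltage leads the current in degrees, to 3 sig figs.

59.8°

X_L = ωL = 10.8 Ω
X_C = 1/(ωC) = 0.790 Ω
Branch 1: Z₁ = R = 17.3 Ω
Branch 2 (series LC): Z₂ = j(X_L − X_C) = j10.1 Ω
Parallel: Z = Z₁Z₂/(Z₁+Z₂), |Z| = 8.70 Ω, ∠Z = 59.8°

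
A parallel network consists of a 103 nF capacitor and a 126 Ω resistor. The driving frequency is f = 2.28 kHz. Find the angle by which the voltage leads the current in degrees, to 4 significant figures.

ω = 2πf = 14330 rad/s
X_C = 1/(ωC) = 677.7 Ω
Parallel: admittances add. Y = 1/R + jωC
Y = (0.007937 + j0.001476) S
|Y| = 0.008073 S → |Z| = 1/|Y| = 123.9 Ω, ∠Z = −∠Y = -10.53°

-10.53°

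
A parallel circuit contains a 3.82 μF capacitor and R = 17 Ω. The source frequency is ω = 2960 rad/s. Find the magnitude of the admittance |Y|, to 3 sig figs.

59.9 mS

X_C = 1/(ωC) = 88.4 Ω
Parallel: admittances add. Y = 1/R + jωC
Y = (0.0588 + j0.0113) S
|Y| = 0.0599 S → |Z| = 1/|Y| = 16.7 Ω, ∠Z = −∠Y = -10.9°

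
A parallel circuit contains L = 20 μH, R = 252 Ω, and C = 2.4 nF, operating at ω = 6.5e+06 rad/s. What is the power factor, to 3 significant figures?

0.449

X_L = ωL = 130 Ω
X_C = 1/(ωC) = 64.1 Ω
Parallel: admittances add. Y = 1/R + 1/(jωL) + jωC
Y = (0.00397 + j0.00791) S
|Y| = 0.00885 S → |Z| = 1/|Y| = 113 Ω, ∠Z = −∠Y = -63.4°
cos φ = cos(-63.4°) = 0.449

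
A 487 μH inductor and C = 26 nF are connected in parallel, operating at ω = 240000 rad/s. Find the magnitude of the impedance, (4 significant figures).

431.8 Ω

X_L = ωL = 116.9 Ω
X_C = 1/(ωC) = 160.3 Ω
Parallel: admittances add. Y = 1/(jωL) + jωC
Y = (0 − j0.002316) S
|Y| = 0.002316 S → |Z| = 1/|Y| = 431.8 Ω, ∠Z = −∠Y = 90.00°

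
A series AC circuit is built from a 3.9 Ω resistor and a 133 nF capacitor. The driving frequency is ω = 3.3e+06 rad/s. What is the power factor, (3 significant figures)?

X_C = 1/(ωC) = 2.28 Ω
Z = 3.90 − j2.28 Ω
|Z| = √(3.90² + 2.28²) = 4.52 Ω
∠Z = arctan(-2.28/3.90) = -30.3°
cos φ = cos(-30.3°) = 0.863

0.863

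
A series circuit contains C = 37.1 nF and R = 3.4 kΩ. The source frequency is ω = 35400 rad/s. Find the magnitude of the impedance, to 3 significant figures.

X_C = 1/(ωC) = 761 Ω
Z = 3400 − j761 Ω
|Z| = √(3400² + 761²) = 3480 Ω

3480 Ω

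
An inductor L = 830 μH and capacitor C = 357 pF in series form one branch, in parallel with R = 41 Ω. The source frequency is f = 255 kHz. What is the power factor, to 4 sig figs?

0.9952

ω = 2πf = 1.602e+06 rad/s
X_L = ωL = 1330 Ω
X_C = 1/(ωC) = 1748 Ω
Branch 1: Z₁ = R = 41.00 Ω
Branch 2 (series LC): Z₂ = j(X_L − X_C) = −j418.4 Ω
Parallel: Z = Z₁Z₂/(Z₁+Z₂), |Z| = 40.80 Ω, ∠Z = -5.596°
cos φ = cos(-5.596°) = 0.9952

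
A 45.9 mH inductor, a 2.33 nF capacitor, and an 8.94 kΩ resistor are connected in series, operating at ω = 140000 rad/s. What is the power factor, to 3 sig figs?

0.936

X_L = ωL = 6430 Ω
X_C = 1/(ωC) = 3070 Ω
Net reactance X = X_L − X_C = 3360 Ω
Z = 8940 + j3360 Ω
|Z| = √(8940² + 3360²) = 9550 Ω
∠Z = arctan(3360/8940) = 20.6°
cos φ = cos(20.6°) = 0.936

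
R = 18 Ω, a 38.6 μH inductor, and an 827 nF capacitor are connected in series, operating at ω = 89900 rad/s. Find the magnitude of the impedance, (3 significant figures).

20.6 Ω

X_L = ωL = 3.47 Ω
X_C = 1/(ωC) = 13.5 Ω
Net reactance X = X_L − X_C = -9.98 Ω
Z = 18.0 − j9.98 Ω
|Z| = √(18.0² + 9.98²) = 20.6 Ω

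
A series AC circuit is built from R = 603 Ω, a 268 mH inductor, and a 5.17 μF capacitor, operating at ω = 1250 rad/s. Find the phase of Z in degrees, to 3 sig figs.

X_L = ωL = 335 Ω
X_C = 1/(ωC) = 155 Ω
Net reactance X = X_L − X_C = 180 Ω
Z = 603 + j180 Ω
|Z| = √(603² + 180²) = 629 Ω
∠Z = arctan(180/603) = 16.6°

16.6°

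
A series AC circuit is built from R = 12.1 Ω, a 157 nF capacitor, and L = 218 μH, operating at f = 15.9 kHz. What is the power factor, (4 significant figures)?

ω = 2πf = 99900 rad/s
X_L = ωL = 21.78 Ω
X_C = 1/(ωC) = 63.76 Ω
Net reactance X = X_L − X_C = -41.98 Ω
Z = 12.10 − j41.98 Ω
|Z| = √(12.10² + 41.98²) = 43.69 Ω
∠Z = arctan(-41.98/12.10) = -73.92°
cos φ = cos(-73.92°) = 0.2770

0.2770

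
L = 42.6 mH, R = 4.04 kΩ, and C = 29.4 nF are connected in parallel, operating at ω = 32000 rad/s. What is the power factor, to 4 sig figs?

X_L = ωL = 1363 Ω
X_C = 1/(ωC) = 1063 Ω
Parallel: admittances add. Y = 1/R + 1/(jωL) + jωC
Y = (0.0002475 + j0.0002072) S
|Y| = 0.0003228 S → |Z| = 1/|Y| = 3098 Ω, ∠Z = −∠Y = -39.94°
cos φ = cos(-39.94°) = 0.7668

0.7668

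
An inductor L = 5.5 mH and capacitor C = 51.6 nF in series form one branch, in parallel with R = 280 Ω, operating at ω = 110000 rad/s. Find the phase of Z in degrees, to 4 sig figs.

X_L = ωL = 605.0 Ω
X_C = 1/(ωC) = 176.2 Ω
Branch 1: Z₁ = R = 280.0 Ω
Branch 2 (series LC): Z₂ = j(X_L − X_C) = j428.8 Ω
Parallel: Z = Z₁Z₂/(Z₁+Z₂), |Z| = 234.4 Ω, ∠Z = 33.14°

33.14°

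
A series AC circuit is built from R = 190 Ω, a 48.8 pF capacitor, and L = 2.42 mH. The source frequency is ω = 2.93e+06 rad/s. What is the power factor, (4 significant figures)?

0.8910

X_L = ωL = 7091 Ω
X_C = 1/(ωC) = 6994 Ω
Net reactance X = X_L − X_C = 96.81 Ω
Z = 190.0 + j96.81 Ω
|Z| = √(190.0² + 96.81²) = 213.2 Ω
∠Z = arctan(96.81/190.0) = 27.00°
cos φ = cos(27.00°) = 0.8910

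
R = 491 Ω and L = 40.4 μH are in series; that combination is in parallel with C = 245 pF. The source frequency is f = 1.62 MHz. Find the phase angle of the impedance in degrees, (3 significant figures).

ω = 2πf = 1.018e+07 rad/s
X_L = ωL = 411 Ω
X_C = 1/(ωC) = 401 Ω
Branch 1 (R+jX_L): Z₁ = 491 + j411 Ω, |Z₁| = 640 Ω
Branch 2 (−jX_C): Z₂ = −j401 Ω
Parallel: Z = Z₁Z₂/(Z₁+Z₂), |Z| = 523 Ω, ∠Z = -51.2°

-51.2°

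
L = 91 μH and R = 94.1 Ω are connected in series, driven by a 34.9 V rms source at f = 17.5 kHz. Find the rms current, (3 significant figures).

ω = 2πf = 110000 rad/s
X_L = ωL = 10.0 Ω
Z = 94.1 + j10.0 Ω
|Z| = √(94.1² + 10.0²) = 94.6 Ω
I = V/|Z| = 34.9/94.6 = 369 mA

369 mA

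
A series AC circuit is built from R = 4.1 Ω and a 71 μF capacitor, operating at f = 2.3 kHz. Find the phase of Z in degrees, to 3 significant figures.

ω = 2πf = 14450 rad/s
X_C = 1/(ωC) = 0.975 Ω
Z = 4.10 − j0.975 Ω
|Z| = √(4.10² + 0.975²) = 4.21 Ω
∠Z = arctan(-0.975/4.10) = -13.4°

-13.4°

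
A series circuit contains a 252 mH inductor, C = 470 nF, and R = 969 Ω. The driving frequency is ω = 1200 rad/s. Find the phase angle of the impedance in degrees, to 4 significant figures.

X_L = ωL = 302.4 Ω
X_C = 1/(ωC) = 1773 Ω
Net reactance X = X_L − X_C = -1471 Ω
Z = 969.0 − j1471 Ω
|Z| = √(969.0² + 1471²) = 1761 Ω
∠Z = arctan(-1471/969.0) = -56.62°

-56.62°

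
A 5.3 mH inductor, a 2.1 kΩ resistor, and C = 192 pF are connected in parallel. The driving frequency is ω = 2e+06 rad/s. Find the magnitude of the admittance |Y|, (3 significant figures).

557 μS

X_L = ωL = 10600 Ω
X_C = 1/(ωC) = 2600 Ω
Parallel: admittances add. Y = 1/R + 1/(jωL) + jωC
Y = (0.000476 + j0.000290) S
|Y| = 0.000557 S → |Z| = 1/|Y| = 1790 Ω, ∠Z = −∠Y = -31.3°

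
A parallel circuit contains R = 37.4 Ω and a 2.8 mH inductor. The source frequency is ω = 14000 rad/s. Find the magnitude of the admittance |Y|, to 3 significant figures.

X_L = ωL = 39.2 Ω
Parallel: admittances add. Y = 1/R + 1/(jωL)
Y = (0.0267 − j0.0255) S
|Y| = 0.0370 S → |Z| = 1/|Y| = 27.1 Ω, ∠Z = −∠Y = 43.7°

37.0 mS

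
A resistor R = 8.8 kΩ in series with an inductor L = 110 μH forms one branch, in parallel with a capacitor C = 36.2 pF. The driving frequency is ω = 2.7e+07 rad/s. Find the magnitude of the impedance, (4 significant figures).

1054 Ω

X_L = ωL = 2970 Ω
X_C = 1/(ωC) = 1023 Ω
Branch 1 (R+jX_L): Z₁ = 8800 + j2970 Ω, |Z₁| = 9288 Ω
Branch 2 (−jX_C): Z₂ = −j1023 Ω
Parallel: Z = Z₁Z₂/(Z₁+Z₂), |Z| = 1054 Ω, ∠Z = -83.83°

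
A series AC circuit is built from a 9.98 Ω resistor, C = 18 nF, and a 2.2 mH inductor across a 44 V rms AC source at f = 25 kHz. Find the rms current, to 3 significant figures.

3.42 A

ω = 2πf = 157100 rad/s
X_L = ωL = 346 Ω
X_C = 1/(ωC) = 354 Ω
Net reactance X = X_L − X_C = -8.10 Ω
Z = 9.98 − j8.10 Ω
|Z| = √(9.98² + 8.10²) = 12.9 Ω
I = V/|Z| = 44/12.9 = 3.42 A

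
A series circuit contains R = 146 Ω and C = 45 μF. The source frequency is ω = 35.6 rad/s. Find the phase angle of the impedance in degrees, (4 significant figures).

X_C = 1/(ωC) = 624.2 Ω
Z = 146.0 − j624.2 Ω
|Z| = √(146.0² + 624.2²) = 641.1 Ω
∠Z = arctan(-624.2/146.0) = -76.84°

-76.84°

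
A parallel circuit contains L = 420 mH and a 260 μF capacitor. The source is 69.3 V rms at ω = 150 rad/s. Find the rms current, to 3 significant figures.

1.60 A

X_L = ωL = 63.0 Ω
X_C = 1/(ωC) = 25.6 Ω
Parallel: admittances add. Y = 1/(jωL) + jωC
Y = (0 + j0.0231) S
|Y| = 0.0231 S → |Z| = 1/|Y| = 43.2 Ω, ∠Z = −∠Y = -90.0°
I = V/|Z| = 69.3/43.2 = 1.60 A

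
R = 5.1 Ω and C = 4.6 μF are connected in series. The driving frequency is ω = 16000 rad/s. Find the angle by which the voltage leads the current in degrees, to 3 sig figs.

-69.4°

X_C = 1/(ωC) = 13.6 Ω
Z = 5.10 − j13.6 Ω
|Z| = √(5.10² + 13.6²) = 14.5 Ω
∠Z = arctan(-13.6/5.10) = -69.4°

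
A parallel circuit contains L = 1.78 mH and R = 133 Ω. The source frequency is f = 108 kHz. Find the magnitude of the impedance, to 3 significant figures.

132 Ω

ω = 2πf = 678600 rad/s
X_L = ωL = 1210 Ω
Parallel: admittances add. Y = 1/R + 1/(jωL)
Y = (0.00752 − j0.000828) S
|Y| = 0.00756 S → |Z| = 1/|Y| = 132 Ω, ∠Z = −∠Y = 6.28°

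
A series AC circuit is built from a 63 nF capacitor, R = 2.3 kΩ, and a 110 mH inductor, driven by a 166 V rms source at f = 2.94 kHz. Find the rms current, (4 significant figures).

64.30 mA

ω = 2πf = 18470 rad/s
X_L = ωL = 2032 Ω
X_C = 1/(ωC) = 859.3 Ω
Net reactance X = X_L − X_C = 1173 Ω
Z = 2300 + j1173 Ω
|Z| = √(2300² + 1173²) = 2582 Ω
I = V/|Z| = 166/2582 = 64.30 mA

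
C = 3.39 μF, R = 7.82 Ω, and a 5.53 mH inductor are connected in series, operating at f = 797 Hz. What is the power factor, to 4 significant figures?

ω = 2πf = 5008 rad/s
X_L = ωL = 27.69 Ω
X_C = 1/(ωC) = 58.91 Ω
Net reactance X = X_L − X_C = -31.21 Ω
Z = 7.820 − j31.21 Ω
|Z| = √(7.820² + 31.21²) = 32.18 Ω
∠Z = arctan(-31.21/7.820) = -75.94°
cos φ = cos(-75.94°) = 0.2430

0.2430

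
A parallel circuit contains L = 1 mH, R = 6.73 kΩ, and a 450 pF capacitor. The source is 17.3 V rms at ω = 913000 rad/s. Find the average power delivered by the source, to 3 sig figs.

X_L = ωL = 913 Ω
X_C = 1/(ωC) = 2430 Ω
Parallel: admittances add. Y = 1/R + 1/(jωL) + jωC
Y = (0.000149 − j0.000684) S
|Y| = 0.000700 S → |Z| = 1/|Y| = 1430 Ω, ∠Z = −∠Y = 77.8°
I = V/|Z| = 12.1 mA
P = VI cos φ = 17.3 × 0.0121 × cos(77.8°) = 44.5 mW

44.5 mW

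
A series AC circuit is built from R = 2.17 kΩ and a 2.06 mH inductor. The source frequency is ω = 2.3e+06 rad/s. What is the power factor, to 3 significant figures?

0.416

X_L = ωL = 4740 Ω
Z = 2170 + j4740 Ω
|Z| = √(2170² + 4740²) = 5210 Ω
∠Z = arctan(4740/2170) = 65.4°
cos φ = cos(65.4°) = 0.416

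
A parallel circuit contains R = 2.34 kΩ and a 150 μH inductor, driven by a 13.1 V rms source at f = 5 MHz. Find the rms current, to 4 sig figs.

ω = 2πf = 3.142e+07 rad/s
X_L = ωL = 4712 Ω
Parallel: admittances add. Y = 1/R + 1/(jωL)
Y = (0.0004274 − j0.0002122) S
|Y| = 0.0004771 S → |Z| = 1/|Y| = 2096 Ω, ∠Z = −∠Y = 26.41°
I = V/|Z| = 13.1/2096 = 6.250 mA

6.250 mA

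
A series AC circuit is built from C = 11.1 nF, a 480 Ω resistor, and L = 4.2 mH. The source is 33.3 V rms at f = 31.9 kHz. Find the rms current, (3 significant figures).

53.7 mA

ω = 2πf = 200400 rad/s
X_L = ωL = 842 Ω
X_C = 1/(ωC) = 449 Ω
Net reactance X = X_L − X_C = 392 Ω
Z = 480 + j392 Ω
|Z| = √(480² + 392²) = 620 Ω
I = V/|Z| = 33.3/620 = 53.7 mA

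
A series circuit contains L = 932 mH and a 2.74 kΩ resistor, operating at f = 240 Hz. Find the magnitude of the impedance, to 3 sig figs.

3080 Ω

ω = 2πf = 1508 rad/s
X_L = ωL = 1410 Ω
Z = 2740 + j1410 Ω
|Z| = √(2740² + 1410²) = 3080 Ω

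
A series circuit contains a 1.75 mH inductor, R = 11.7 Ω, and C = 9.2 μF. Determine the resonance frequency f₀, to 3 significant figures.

1.25 kHz

ω₀ = 1/√(LC) = 1/√(0.00175 × 9.2e-06) = 7881 rad/s
f₀ = ω₀/(2π) = 1.25 kHz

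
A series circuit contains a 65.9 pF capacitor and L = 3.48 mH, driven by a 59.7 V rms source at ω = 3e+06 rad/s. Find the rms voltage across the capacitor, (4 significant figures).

56.11 V

X_L = ωL = 10440 Ω
X_C = 1/(ωC) = 5058 Ω
Net reactance X = X_L − X_C = 5382 Ω
Z = j5382 Ω
|Z| = √(0² + 5382²) = 5382 Ω
I = V/|Z| = 11.09 mA
V_C = I·|Z_C| = 0.01109 × 5058 = 56.11 V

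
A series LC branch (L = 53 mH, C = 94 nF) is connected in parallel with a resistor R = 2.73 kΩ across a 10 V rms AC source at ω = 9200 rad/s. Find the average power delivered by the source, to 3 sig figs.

36.6 mW

X_L = ωL = 488 Ω
X_C = 1/(ωC) = 1160 Ω
Branch 1: Z₁ = R = 2730 Ω
Branch 2 (series LC): Z₂ = j(X_L − X_C) = −j669 Ω
Parallel: Z = Z₁Z₂/(Z₁+Z₂), |Z| = 650 Ω, ∠Z = -76.2°
I = V/|Z| = 15.4 mA
P = VI cos φ = 10 × 0.0154 × cos(-76.2°) = 36.6 mW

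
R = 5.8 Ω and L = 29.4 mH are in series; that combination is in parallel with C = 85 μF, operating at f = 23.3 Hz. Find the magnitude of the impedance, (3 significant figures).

7.61 Ω

ω = 2πf = 146.4 rad/s
X_L = ωL = 4.30 Ω
X_C = 1/(ωC) = 80.4 Ω
Branch 1 (R+jX_L): Z₁ = 5.80 + j4.30 Ω, |Z₁| = 7.22 Ω
Branch 2 (−jX_C): Z₂ = −j80.4 Ω
Parallel: Z = Z₁Z₂/(Z₁+Z₂), |Z| = 7.61 Ω, ∠Z = 32.2°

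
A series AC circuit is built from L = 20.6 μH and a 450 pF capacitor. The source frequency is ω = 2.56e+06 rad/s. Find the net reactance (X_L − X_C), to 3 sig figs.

X_L = ωL = 52.7 Ω
X_C = 1/(ωC) = 868 Ω
X = 52.7 − 868 = -815 Ω

-815 Ω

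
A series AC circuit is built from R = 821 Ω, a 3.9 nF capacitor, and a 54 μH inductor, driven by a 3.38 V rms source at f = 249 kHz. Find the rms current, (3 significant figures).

ω = 2πf = 1.565e+06 rad/s
X_L = ωL = 84.5 Ω
X_C = 1/(ωC) = 164 Ω
Net reactance X = X_L − X_C = -79.4 Ω
Z = 821 − j79.4 Ω
|Z| = √(821² + 79.4²) = 825 Ω
I = V/|Z| = 3.38/825 = 4.10 mA

4.10 mA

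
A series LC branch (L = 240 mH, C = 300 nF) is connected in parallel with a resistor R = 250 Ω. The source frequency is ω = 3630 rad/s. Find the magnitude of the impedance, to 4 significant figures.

46.26 Ω

X_L = ωL = 871.2 Ω
X_C = 1/(ωC) = 918.3 Ω
Branch 1: Z₁ = R = 250.0 Ω
Branch 2 (series LC): Z₂ = j(X_L − X_C) = −j47.07 Ω
Parallel: Z = Z₁Z₂/(Z₁+Z₂), |Z| = 46.26 Ω, ∠Z = -79.34°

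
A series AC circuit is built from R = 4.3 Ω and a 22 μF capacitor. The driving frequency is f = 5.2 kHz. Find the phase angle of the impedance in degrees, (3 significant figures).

ω = 2πf = 32670 rad/s
X_C = 1/(ωC) = 1.39 Ω
Z = 4.30 − j1.39 Ω
|Z| = √(4.30² + 1.39²) = 4.52 Ω
∠Z = arctan(-1.39/4.30) = -17.9°

-17.9°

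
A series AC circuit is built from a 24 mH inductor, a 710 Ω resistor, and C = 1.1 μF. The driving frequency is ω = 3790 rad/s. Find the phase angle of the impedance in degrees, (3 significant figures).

X_L = ωL = 91.0 Ω
X_C = 1/(ωC) = 240 Ω
Net reactance X = X_L − X_C = -149 Ω
Z = 710 − j149 Ω
|Z| = √(710² + 149²) = 725 Ω
∠Z = arctan(-149/710) = -11.8°

-11.8°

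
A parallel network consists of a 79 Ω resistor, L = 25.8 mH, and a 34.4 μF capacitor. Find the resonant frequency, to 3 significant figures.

ω₀ = 1/√(LC) = 1/√(0.0258 × 3.44e-05) = 1061 rad/s
f₀ = ω₀/(2π) = 169 Hz

169 Hz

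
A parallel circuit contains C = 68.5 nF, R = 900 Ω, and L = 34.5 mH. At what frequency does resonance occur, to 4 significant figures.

ω₀ = 1/√(LC) = 1/√(0.0345 × 6.85e-08) = 20570 rad/s
f₀ = ω₀/(2π) = 3.274 kHz

3.274 kHz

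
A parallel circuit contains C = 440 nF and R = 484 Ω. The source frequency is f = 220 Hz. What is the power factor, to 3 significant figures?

ω = 2πf = 1382 rad/s
X_C = 1/(ωC) = 1640 Ω
Parallel: admittances add. Y = 1/R + jωC
Y = (0.00207 + j0.000608) S
|Y| = 0.00215 S → |Z| = 1/|Y| = 464 Ω, ∠Z = −∠Y = -16.4°
cos φ = cos(-16.4°) = 0.959

0.959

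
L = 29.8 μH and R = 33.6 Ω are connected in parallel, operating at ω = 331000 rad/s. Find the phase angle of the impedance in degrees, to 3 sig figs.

X_L = ωL = 9.86 Ω
Parallel: admittances add. Y = 1/R + 1/(jωL)
Y = (0.0298 − j0.101) S
|Y| = 0.106 S → |Z| = 1/|Y| = 9.46 Ω, ∠Z = −∠Y = 73.6°

73.6°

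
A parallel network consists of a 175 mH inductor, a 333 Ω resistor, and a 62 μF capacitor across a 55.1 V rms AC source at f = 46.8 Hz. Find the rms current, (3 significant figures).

178 mA

ω = 2πf = 294.1 rad/s
X_L = ωL = 51.5 Ω
X_C = 1/(ωC) = 54.9 Ω
Parallel: admittances add. Y = 1/R + 1/(jωL) + jωC
Y = (0.00300 − j0.00120) S
|Y| = 0.00323 S → |Z| = 1/|Y| = 309 Ω, ∠Z = −∠Y = 21.8°
I = V/|Z| = 55.1/309 = 178 mA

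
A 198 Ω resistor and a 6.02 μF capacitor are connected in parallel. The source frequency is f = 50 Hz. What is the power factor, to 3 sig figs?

0.936

ω = 2πf = 314.2 rad/s
X_C = 1/(ωC) = 529 Ω
Parallel: admittances add. Y = 1/R + jωC
Y = (0.00505 + j0.00189) S
|Y| = 0.00539 S → |Z| = 1/|Y| = 185 Ω, ∠Z = −∠Y = -20.5°
cos φ = cos(-20.5°) = 0.936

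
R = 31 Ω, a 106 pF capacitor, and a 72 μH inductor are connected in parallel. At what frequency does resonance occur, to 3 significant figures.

ω₀ = 1/√(LC) = 1/√(7.2e-05 × 1.06e-10) = 1.145e+07 rad/s
f₀ = ω₀/(2π) = 1.82 MHz

1.82 MHz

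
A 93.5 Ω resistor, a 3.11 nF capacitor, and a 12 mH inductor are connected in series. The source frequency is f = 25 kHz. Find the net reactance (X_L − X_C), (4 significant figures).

-162.1 Ω

ω = 2πf = 157100 rad/s
X_L = ωL = 1885 Ω
X_C = 1/(ωC) = 2047 Ω
X = 1885 − 2047 = -162.1 Ω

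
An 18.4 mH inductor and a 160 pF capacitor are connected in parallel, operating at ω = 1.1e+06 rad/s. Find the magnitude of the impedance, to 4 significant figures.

X_L = ωL = 20240 Ω
X_C = 1/(ωC) = 5682 Ω
Parallel: admittances add. Y = 1/(jωL) + jωC
Y = (0 + j0.0001266) S
|Y| = 0.0001266 S → |Z| = 1/|Y| = 7899 Ω, ∠Z = −∠Y = -90.00°

7899 Ω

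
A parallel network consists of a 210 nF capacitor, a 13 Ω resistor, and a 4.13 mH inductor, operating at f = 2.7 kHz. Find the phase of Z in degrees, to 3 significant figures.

7.93°

ω = 2πf = 16960 rad/s
X_L = ωL = 70.1 Ω
X_C = 1/(ωC) = 281 Ω
Parallel: admittances add. Y = 1/R + 1/(jωL) + jωC
Y = (0.0769 − j0.0107) S
|Y| = 0.0777 S → |Z| = 1/|Y| = 12.9 Ω, ∠Z = −∠Y = 7.93°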